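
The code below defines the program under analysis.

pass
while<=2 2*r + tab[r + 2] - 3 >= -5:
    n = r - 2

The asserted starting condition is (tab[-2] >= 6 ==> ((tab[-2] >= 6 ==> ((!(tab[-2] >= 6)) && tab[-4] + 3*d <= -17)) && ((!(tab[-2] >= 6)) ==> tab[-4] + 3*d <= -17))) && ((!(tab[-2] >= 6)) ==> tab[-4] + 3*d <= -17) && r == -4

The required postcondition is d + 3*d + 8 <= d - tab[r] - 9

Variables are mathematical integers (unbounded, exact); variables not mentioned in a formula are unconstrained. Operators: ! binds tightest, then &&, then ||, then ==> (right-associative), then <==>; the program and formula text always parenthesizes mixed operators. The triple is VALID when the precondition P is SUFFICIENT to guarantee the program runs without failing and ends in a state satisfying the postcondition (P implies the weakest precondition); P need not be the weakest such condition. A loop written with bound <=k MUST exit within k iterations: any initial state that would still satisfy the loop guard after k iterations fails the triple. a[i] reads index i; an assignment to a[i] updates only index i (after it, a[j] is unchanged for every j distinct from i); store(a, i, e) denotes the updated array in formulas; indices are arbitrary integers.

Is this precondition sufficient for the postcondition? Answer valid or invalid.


Working backward. After the program, the postcondition d + 3*d + 8 <= d - tab[r] - 9 must hold; in canonical form it is tab[r] + 3*d <= -17.
Before the loop (bound <=2), unroll the exhaustion recursion (WP_0 = exit-now case; WP_j = one more guarded iteration, up to j = 2):
  WP_0: (!(tab[r + 2] + 2*r >= -2)) && tab[r] + 3*d <= -17
  WP_1: (tab[r + 2] + 2*r >= -2 ==> ((!(tab[r + 2] + 2*r >= -2)) && tab[r] + 3*d <= -17)) && ((!(tab[r + 2] + 2*r >= -2)) ==> tab[r] + 3*d <= -17)
  WP_2: (tab[r + 2] + 2*r >= -2 ==> ((tab[r + 2] + 2*r >= -2 ==> ((!(tab[r + 2] + 2*r >= -2)) && tab[r] + 3*d <= -17)) && ((!(tab[r + 2] + 2*r >= -2)) ==> tab[r] + 3*d <= -17))) && ((!(tab[r + 2] + 2*r >= -2)) ==> tab[r] + 3*d <= -17)
So before the loop: (tab[r + 2] + 2*r >= -2 ==> ((tab[r + 2] + 2*r >= -2 ==> ((!(tab[r + 2] + 2*r >= -2)) && tab[r] + 3*d <= -17)) && ((!(tab[r + 2] + 2*r >= -2)) ==> tab[r] + 3*d <= -17))) && ((!(tab[r + 2] + 2*r >= -2)) ==> tab[r] + 3*d <= -17)
Before skip: (tab[r + 2] + 2*r >= -2 ==> ((tab[r + 2] + 2*r >= -2 ==> ((!(tab[r + 2] + 2*r >= -2)) && tab[r] + 3*d <= -17)) && ((!(tab[r + 2] + 2*r >= -2)) ==> tab[r] + 3*d <= -17))) && ((!(tab[r + 2] + 2*r >= -2)) ==> tab[r] + 3*d <= -17)
The weakest precondition is (tab[r + 2] + 2*r >= -2 ==> ((tab[r + 2] + 2*r >= -2 ==> ((!(tab[r + 2] + 2*r >= -2)) && tab[r] + 3*d <= -17)) && ((!(tab[r + 2] + 2*r >= -2)) ==> tab[r] + 3*d <= -17))) && ((!(tab[r + 2] + 2*r >= -2)) ==> tab[r] + 3*d <= -17).
Check whether (tab[-2] >= 6 ==> ((tab[-2] >= 6 ==> ((!(tab[-2] >= 6)) && tab[-4] + 3*d <= -17)) && ((!(tab[-2] >= 6)) ==> tab[-4] + 3*d <= -17))) && ((!(tab[-2] >= 6)) ==> tab[-4] + 3*d <= -17) && r == -4 implies it.
Every state satisfying the precondition satisfies the weakest precondition: the implication holds.
Answer: valid


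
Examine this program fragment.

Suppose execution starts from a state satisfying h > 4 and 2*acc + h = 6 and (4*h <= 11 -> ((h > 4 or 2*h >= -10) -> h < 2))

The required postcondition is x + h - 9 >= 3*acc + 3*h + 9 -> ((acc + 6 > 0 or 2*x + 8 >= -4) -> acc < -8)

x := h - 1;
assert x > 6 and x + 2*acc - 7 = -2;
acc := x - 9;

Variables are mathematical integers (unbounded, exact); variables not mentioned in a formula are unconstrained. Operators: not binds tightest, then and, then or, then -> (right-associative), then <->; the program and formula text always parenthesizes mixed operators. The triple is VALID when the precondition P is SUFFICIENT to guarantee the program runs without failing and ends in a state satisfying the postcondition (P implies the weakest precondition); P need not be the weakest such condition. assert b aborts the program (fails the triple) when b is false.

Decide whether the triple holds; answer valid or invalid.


Working backward. After the program, the postcondition x + h - 9 >= 3*acc + 3*h + 9 -> ((acc + 6 > 0 or 2*x + 8 >= -4) -> acc < -8) must hold; in canonical form it is x >= 3*acc + 2*h + 18 -> ((acc > -6 or 2*x >= -12) -> acc < -8).
Before acc := x - 9: 2*h + 2*x <= 9 -> ((x > 3 or 2*x >= -12) -> x < 1)
Before assert x > 6 and x + 2*acc - 7 = -2: x > 6 and 2*acc + x = 5 and (2*h + 2*x <= 9 -> ((x > 3 or 2*x >= -12) -> x < 1))
Before x := h - 1: h > 7 and 2*acc + h = 6 and (4*h <= 11 -> ((h > 4 or 2*h >= -10) -> h < 2))
The weakest precondition is h > 7 and 2*acc + h = 6 and (4*h <= 11 -> ((h > 4 or 2*h >= -10) -> h < 2)).
Check whether h > 4 and 2*acc + h = 6 and (4*h <= 11 -> ((h > 4 or 2*h >= -10) -> h < 2)) implies it.
Countermodel: at the initial state acc = 0, h = 6, the precondition holds but the weakest precondition fails.
Answer: invalid


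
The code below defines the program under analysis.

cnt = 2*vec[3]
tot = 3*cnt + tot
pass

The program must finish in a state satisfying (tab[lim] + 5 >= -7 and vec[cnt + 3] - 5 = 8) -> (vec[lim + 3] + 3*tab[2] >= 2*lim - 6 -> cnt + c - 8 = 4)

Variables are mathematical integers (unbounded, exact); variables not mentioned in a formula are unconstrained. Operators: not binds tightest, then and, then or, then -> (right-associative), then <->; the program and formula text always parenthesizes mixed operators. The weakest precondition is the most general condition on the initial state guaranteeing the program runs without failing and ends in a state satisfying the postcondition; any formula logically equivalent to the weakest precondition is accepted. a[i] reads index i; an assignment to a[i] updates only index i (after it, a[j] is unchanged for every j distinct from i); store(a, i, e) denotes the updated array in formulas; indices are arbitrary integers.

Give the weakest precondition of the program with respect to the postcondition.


Working backward. After the program, the postcondition (tab[lim] + 5 >= -7 and vec[cnt + 3] - 5 = 8) -> (vec[lim + 3] + 3*tab[2] >= 2*lim - 6 -> cnt + c - 8 = 4) must hold; in canonical form it is (tab[lim] >= -12 and vec[cnt + 3] = 13) -> (3*tab[2] + vec[lim + 3] >= 2*lim - 6 -> c + cnt = 12).
Before skip: (tab[lim] >= -12 and vec[cnt + 3] = 13) -> (3*tab[2] + vec[lim + 3] >= 2*lim - 6 -> c + cnt = 12)
Before tot := 3*cnt + tot: (tab[lim] >= -12 and vec[cnt + 3] = 13) -> (3*tab[2] + vec[lim + 3] >= 2*lim - 6 -> c + cnt = 12)
Before cnt := 2*vec[3]: (tab[lim] >= -12 and vec[2*vec[3] + 3] = 13) -> (3*tab[2] + vec[lim + 3] >= 2*lim - 6 -> 2*vec[3] + c = 12)
Answer: WP = (tab[lim] >= -12 and vec[2*vec[3] + 3] = 13) -> (3*tab[2] + vec[lim + 3] >= 2*lim - 6 -> 2*vec[3] + c = 12)


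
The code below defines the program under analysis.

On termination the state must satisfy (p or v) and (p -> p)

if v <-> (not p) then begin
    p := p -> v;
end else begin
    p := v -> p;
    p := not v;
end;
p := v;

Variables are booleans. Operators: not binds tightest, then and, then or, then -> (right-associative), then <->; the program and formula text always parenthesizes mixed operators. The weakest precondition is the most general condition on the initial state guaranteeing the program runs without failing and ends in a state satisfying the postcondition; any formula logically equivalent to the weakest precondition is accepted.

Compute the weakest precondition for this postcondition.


Working backward. After the program, the postcondition (p or v) and (p -> p) must hold; in canonical form it is p or v.
Before p := v: v
Then branch requires v; else branch requires v.
Before the if: ((v <-> (not p)) -> v) and ((not (v <-> (not p))) -> v)
Answer: WP = ((v <-> (not p)) -> v) and ((not (v <-> (not p))) -> v)


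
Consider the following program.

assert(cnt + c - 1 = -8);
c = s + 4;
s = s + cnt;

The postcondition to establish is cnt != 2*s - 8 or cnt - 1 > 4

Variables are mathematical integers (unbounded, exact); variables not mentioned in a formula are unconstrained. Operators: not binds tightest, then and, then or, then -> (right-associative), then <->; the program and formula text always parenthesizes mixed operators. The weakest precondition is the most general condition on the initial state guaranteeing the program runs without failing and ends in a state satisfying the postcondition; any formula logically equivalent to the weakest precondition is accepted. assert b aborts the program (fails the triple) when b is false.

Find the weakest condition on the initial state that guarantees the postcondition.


Working backward. After the program, the postcondition cnt != 2*s - 8 or cnt - 1 > 4 must hold; in canonical form it is cnt != 2*s - 8 or cnt > 5.
Before s := s + cnt: cnt + 2*s != 8 or cnt > 5
Before c := s + 4: cnt + 2*s != 8 or cnt > 5
Before assert cnt + c - 1 = -8: c + cnt = -7 and (cnt + 2*s != 8 or cnt > 5)
Answer: WP = c + cnt = -7 and (cnt + 2*s != 8 or cnt > 5)


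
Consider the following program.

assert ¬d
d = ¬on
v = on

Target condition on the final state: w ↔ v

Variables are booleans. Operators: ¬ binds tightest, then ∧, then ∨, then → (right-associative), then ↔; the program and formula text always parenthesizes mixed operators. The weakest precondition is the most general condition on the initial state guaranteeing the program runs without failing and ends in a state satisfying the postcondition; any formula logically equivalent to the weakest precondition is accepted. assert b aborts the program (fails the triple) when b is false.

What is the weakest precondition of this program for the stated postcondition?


Working backward. After the program, w ↔ v must hold.
Before v := on: w ↔ on
Before d := ¬on: w ↔ on
Before assert ¬d: (¬d) ∧ (w ↔ on)
Answer: WP = (¬d) ∧ (w ↔ on)


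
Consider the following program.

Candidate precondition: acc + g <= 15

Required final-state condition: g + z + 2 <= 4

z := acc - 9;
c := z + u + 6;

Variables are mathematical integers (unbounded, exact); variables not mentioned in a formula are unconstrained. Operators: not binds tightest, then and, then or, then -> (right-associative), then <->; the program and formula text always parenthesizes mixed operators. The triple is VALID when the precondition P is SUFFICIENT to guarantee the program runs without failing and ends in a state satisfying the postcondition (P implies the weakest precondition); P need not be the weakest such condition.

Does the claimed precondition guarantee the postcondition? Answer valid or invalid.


Working backward. After the program, the postcondition g + z + 2 <= 4 must hold; in canonical form it is g + z <= 2.
Before c := z + u + 6: g + z <= 2
Before z := acc - 9: acc + g <= 11
The weakest precondition is acc + g <= 11.
Check whether acc + g <= 15 implies it.
Countermodel: at the initial state acc = 12, g = 0, the precondition holds but the weakest precondition fails.
Answer: invalid


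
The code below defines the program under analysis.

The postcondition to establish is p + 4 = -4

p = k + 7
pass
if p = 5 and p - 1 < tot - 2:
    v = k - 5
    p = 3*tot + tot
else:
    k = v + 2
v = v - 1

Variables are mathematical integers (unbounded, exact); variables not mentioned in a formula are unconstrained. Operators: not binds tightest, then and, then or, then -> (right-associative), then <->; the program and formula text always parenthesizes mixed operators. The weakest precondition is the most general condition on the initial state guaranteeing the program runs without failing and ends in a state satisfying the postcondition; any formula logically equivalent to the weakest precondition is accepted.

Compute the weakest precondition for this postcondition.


Working backward. After the program, the postcondition p + 4 = -4 must hold; in canonical form it is p = -8.
Before v := v - 1: p = -8
Then branch requires 4*tot = -8; else branch requires p = -8.
Before the if: ((p = 5 and p < tot - 1) -> 4*tot = -8) and ((not (p = 5 and p < tot - 1)) -> p = -8)
Before skip: ((p = 5 and p < tot - 1) -> 4*tot = -8) and ((not (p = 5 and p < tot - 1)) -> p = -8)
Before p := k + 7: ((k = -2 and k < tot - 8) -> 4*tot = -8) and ((not (k = -2 and k < tot - 8)) -> k = -15)
Answer: WP = ((k = -2 and k < tot - 8) -> 4*tot = -8) and ((not (k = -2 and k < tot - 8)) -> k = -15)


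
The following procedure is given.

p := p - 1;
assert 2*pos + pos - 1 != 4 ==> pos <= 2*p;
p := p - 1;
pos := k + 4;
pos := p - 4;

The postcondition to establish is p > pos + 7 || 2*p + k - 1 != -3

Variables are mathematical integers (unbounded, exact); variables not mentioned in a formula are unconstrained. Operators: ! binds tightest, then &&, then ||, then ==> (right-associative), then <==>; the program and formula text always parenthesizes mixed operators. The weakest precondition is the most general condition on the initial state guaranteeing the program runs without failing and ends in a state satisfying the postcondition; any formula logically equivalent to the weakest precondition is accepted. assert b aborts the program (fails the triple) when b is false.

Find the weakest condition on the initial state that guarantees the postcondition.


Working backward. After the program, the postcondition p > pos + 7 || 2*p + k - 1 != -3 must hold; in canonical form it is p > pos + 7 || k + 2*p != -2.
Before pos := p - 4: k + 2*p != -2
Before pos := k + 4: k + 2*p != -2
Before p := p - 1: k + 2*p != 0
Before assert 2*pos + pos - 1 != 4 ==> pos <= 2*p: (3*pos != 5 ==> pos <= 2*p) && k + 2*p != 0
Before p := p - 1: (3*pos != 5 ==> pos <= 2*p - 2) && k + 2*p != 2
Answer: WP = (3*pos != 5 ==> pos <= 2*p - 2) && k + 2*p != 2


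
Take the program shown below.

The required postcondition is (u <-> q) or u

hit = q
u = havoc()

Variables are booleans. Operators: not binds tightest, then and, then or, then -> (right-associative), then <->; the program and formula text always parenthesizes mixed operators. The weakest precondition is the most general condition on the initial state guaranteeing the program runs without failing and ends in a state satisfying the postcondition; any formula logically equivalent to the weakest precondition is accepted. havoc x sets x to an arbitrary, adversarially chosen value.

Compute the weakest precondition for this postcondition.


Working backward. After the program, (u <-> q) or u must hold.
Before havoc u: not q
Before hit := q: not q
Answer: WP = not q


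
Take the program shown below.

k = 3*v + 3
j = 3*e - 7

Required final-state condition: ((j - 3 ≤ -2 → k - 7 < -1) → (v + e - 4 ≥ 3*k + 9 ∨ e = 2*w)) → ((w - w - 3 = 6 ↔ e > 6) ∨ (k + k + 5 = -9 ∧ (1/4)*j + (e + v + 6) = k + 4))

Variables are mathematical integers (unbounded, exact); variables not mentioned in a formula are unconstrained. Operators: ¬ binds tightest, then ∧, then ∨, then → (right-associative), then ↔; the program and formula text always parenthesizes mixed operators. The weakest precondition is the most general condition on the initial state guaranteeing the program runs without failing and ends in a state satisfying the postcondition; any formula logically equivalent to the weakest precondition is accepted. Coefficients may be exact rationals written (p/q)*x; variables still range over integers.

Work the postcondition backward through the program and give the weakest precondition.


Working backward. After the program, the postcondition ((j - 3 ≤ -2 → k - 7 < -1) → (v + e - 4 ≥ 3*k + 9 ∨ e = 2*w)) → ((w - w - 3 = 6 ↔ e > 6) ∨ (k + k + 5 = -9 ∧ (1/4)*j + (e + v + 6) = k + 4)) must hold; in canonical form it is ((j ≤ 1 → k < 6) → (e + v ≥ 3*k + 13 ∨ e = 2*w)) → ((¬(e > 6)) ∨ (2*k = -14 ∧ e + (1/4)*j + v = k - 2)).
Before j := 3*e - 7: ((3*e ≤ 8 → k < 6) → (e + v ≥ 3*k + 13 ∨ e = 2*w)) → ((¬(e > 6)) ∨ (2*k = -14 ∧ (7/4)*e + v = k - 1/4))
Before k := 3*v + 3: ((3*e ≤ 8 → 3*v < 3) → (e ≥ 8*v + 22 ∨ e = 2*w)) → ((¬(e > 6)) ∨ (6*v = -20 ∧ (7/4)*e = 2*v + 11/4))
Answer: WP = ((3*e ≤ 8 → 3*v < 3) → (e ≥ 8*v + 22 ∨ e = 2*w)) → ((¬(e > 6)) ∨ (6*v = -20 ∧ (7/4)*e = 2*v + 11/4))


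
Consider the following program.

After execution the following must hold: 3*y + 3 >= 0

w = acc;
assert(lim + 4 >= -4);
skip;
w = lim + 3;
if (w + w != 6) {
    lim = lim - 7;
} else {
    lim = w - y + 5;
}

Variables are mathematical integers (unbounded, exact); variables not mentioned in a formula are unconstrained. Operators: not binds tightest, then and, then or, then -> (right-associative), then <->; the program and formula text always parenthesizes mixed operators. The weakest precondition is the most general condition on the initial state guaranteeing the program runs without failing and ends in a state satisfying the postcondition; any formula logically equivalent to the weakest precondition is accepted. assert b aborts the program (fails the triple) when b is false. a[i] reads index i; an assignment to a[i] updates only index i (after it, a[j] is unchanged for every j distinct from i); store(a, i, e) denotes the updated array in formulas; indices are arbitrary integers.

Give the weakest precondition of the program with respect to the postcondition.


Working backward. After the program, the postcondition 3*y + 3 >= 0 must hold; in canonical form it is 3*y >= -3.
Then branch requires 3*y >= -3; else branch requires 3*y >= -3.
Before the if: (2*w != 6 -> 3*y >= -3) and ((not (2*w != 6)) -> 3*y >= -3)
Before w := lim + 3: (2*lim != 0 -> 3*y >= -3) and ((not (2*lim != 0)) -> 3*y >= -3)
Before skip: (2*lim != 0 -> 3*y >= -3) and ((not (2*lim != 0)) -> 3*y >= -3)
Before assert lim + 4 >= -4: lim >= -8 and (2*lim != 0 -> 3*y >= -3) and ((not (2*lim != 0)) -> 3*y >= -3)
Before w := acc: lim >= -8 and (2*lim != 0 -> 3*y >= -3) and ((not (2*lim != 0)) -> 3*y >= -3)
Answer: WP = lim >= -8 and (2*lim != 0 -> 3*y >= -3) and ((not (2*lim != 0)) -> 3*y >= -3)


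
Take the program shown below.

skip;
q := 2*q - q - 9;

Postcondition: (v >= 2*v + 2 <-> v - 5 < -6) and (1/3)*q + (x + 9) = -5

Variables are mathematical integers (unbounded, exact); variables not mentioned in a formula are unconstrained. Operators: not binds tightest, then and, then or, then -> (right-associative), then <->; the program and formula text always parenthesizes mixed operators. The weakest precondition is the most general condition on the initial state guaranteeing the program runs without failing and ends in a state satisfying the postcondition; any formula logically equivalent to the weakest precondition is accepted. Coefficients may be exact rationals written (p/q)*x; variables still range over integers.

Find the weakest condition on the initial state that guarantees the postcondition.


Working backward. After the program, the postcondition (v >= 2*v + 2 <-> v - 5 < -6) and (1/3)*q + (x + 9) = -5 must hold; in canonical form it is (v <= -2 <-> v < -1) and (1/3)*q + x = -14.
Before q := 2*q - q - 9: (v <= -2 <-> v < -1) and (1/3)*q + x = -11
Before skip: (v <= -2 <-> v < -1) and (1/3)*q + x = -11
Answer: WP = (v <= -2 <-> v < -1) and (1/3)*q + x = -11


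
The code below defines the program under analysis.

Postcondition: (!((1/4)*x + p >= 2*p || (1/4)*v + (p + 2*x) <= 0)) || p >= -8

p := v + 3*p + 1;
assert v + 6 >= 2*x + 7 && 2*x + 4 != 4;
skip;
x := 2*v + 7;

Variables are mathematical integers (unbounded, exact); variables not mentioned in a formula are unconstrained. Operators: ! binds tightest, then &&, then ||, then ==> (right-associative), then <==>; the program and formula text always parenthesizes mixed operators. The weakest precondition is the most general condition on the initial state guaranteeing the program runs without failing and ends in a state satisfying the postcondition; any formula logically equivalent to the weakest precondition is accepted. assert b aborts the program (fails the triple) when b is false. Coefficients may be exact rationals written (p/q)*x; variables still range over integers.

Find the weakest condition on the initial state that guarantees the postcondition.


Working backward. After the program, the postcondition (!((1/4)*x + p >= 2*p || (1/4)*v + (p + 2*x) <= 0)) || p >= -8 must hold; in canonical form it is (!((1/4)*x >= p || p + (1/4)*v + 2*x <= 0)) || p >= -8.
Before x := 2*v + 7: (!((1/2)*v >= p - 7/4 || p + (17/4)*v <= -14)) || p >= -8
Before skip: (!((1/2)*v >= p - 7/4 || p + (17/4)*v <= -14)) || p >= -8
Before assert v + 6 >= 2*x + 7 && 2*x + 4 != 4: v >= 2*x + 1 && 2*x != 0 && ((!((1/2)*v >= p - 7/4 || p + (17/4)*v <= -14)) || p >= -8)
Before p := v + 3*p + 1: v >= 2*x + 1 && 2*x != 0 && ((!(3*p + (1/2)*v <= 3/4 || 3*p + (21/4)*v <= -15)) || 3*p + v >= -9)
Answer: WP = v >= 2*x + 1 && 2*x != 0 && ((!(3*p + (1/2)*v <= 3/4 || 3*p + (21/4)*v <= -15)) || 3*p + v >= -9)


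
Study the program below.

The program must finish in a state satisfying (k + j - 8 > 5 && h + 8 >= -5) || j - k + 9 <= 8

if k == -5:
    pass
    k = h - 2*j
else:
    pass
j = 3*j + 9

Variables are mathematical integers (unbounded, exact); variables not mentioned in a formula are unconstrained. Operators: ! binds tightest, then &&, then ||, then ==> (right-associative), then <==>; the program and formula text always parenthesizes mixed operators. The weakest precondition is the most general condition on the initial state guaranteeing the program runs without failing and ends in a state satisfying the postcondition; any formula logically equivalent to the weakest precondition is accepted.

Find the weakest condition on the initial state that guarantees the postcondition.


Working backward. After the program, the postcondition (k + j - 8 > 5 && h + 8 >= -5) || j - k + 9 <= 8 must hold; in canonical form it is (j + k > 13 && h >= -13) || j <= k - 1.
Before j := 3*j + 9: (3*j + k > 4 && h >= -13) || 3*j <= k - 10
Then branch requires (h + j > 4 && h >= -13) || 5*j <= h - 10; else branch requires (3*j + k > 4 && h >= -13) || 3*j <= k - 10.
Before the if: (k == -5 ==> ((h + j > 4 && h >= -13) || 5*j <= h - 10)) && ((!(k == -5)) ==> ((3*j + k > 4 && h >= -13) || 3*j <= k - 10))
Answer: WP = (k == -5 ==> ((h + j > 4 && h >= -13) || 5*j <= h - 10)) && ((!(k == -5)) ==> ((3*j + k > 4 && h >= -13) || 3*j <= k - 10))


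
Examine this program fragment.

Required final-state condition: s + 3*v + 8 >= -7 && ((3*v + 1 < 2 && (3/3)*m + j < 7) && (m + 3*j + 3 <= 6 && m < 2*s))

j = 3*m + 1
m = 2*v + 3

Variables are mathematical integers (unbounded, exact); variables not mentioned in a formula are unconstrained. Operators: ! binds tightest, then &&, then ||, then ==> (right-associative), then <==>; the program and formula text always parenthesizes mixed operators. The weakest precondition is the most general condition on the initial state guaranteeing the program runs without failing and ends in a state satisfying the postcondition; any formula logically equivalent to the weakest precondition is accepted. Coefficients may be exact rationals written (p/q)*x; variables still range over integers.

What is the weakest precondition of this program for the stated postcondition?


Working backward. After the program, the postcondition s + 3*v + 8 >= -7 && ((3*v + 1 < 2 && (3/3)*m + j < 7) && (m + 3*j + 3 <= 6 && m < 2*s)) must hold; in canonical form it is s + 3*v >= -15 && 3*v < 1 && j + m < 7 && 3*j + m <= 3 && m < 2*s.
Before m := 2*v + 3: s + 3*v >= -15 && 3*v < 1 && j + 2*v < 4 && 3*j + 2*v <= 0 && 2*v < 2*s - 3
Before j := 3*m + 1: s + 3*v >= -15 && 3*v < 1 && 3*m + 2*v < 3 && 9*m + 2*v <= -3 && 2*v < 2*s - 3
Answer: WP = s + 3*v >= -15 && 3*v < 1 && 3*m + 2*v < 3 && 9*m + 2*v <= -3 && 2*v < 2*s - 3


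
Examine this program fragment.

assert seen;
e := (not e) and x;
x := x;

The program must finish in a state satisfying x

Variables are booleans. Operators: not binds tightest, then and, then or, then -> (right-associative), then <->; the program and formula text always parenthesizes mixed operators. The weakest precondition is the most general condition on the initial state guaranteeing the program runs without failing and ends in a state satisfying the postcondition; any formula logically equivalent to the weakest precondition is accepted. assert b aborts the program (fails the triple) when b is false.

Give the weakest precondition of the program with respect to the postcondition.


Working backward. After the program, x must hold.
Before x := x: x
Before e := (not e) and x: x
Before assert seen: seen and x
Answer: WP = seen and x


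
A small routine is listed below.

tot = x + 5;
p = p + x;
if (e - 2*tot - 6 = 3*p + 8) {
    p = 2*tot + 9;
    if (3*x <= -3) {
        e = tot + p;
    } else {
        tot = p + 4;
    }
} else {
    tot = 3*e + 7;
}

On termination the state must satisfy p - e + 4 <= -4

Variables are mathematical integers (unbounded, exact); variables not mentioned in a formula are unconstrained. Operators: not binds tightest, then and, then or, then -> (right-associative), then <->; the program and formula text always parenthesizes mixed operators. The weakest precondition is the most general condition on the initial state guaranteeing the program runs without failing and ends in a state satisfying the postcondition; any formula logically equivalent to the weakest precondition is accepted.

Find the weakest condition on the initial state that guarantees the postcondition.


Working backward. After the program, the postcondition p - e + 4 <= -4 must hold; in canonical form it is p <= e - 8.
Then branch requires (3*x <= -3 -> tot >= 8) and ((not (3*x <= -3)) -> 2*tot <= e - 17); else branch requires p <= e - 8.
Before the if: (e = 3*p + 2*tot + 14 -> ((3*x <= -3 -> tot >= 8) and ((not (3*x <= -3)) -> 2*tot <= e - 17))) and ((not (e = 3*p + 2*tot + 14)) -> p <= e - 8)
Before p := p + x: (e = 3*p + 2*tot + 3*x + 14 -> ((3*x <= -3 -> tot >= 8) and ((not (3*x <= -3)) -> 2*tot <= e - 17))) and ((not (e = 3*p + 2*tot + 3*x + 14)) -> p + x <= e - 8)
Before tot := x + 5: (e = 3*p + 5*x + 24 -> ((3*x <= -3 -> x >= 3) and ((not (3*x <= -3)) -> 2*x <= e - 27))) and ((not (e = 3*p + 5*x + 24)) -> p + x <= e - 8)
Answer: WP = (e = 3*p + 5*x + 24 -> ((3*x <= -3 -> x >= 3) and ((not (3*x <= -3)) -> 2*x <= e - 27))) and ((not (e = 3*p + 5*x + 24)) -> p + x <= e - 8)


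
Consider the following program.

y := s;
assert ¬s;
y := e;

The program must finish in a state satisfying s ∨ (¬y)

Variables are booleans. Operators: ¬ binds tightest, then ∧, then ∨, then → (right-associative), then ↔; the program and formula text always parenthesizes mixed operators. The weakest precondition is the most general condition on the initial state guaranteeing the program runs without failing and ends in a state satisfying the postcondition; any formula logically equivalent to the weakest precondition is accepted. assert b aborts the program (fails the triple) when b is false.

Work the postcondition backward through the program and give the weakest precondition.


Working backward. After the program, s ∨ (¬y) must hold.
Before y := e: s ∨ (¬e)
Before assert ¬s: (¬s) ∧ (s ∨ (¬e))
Before y := s: (¬s) ∧ (s ∨ (¬e))
Answer: WP = (¬s) ∧ (s ∨ (¬e))


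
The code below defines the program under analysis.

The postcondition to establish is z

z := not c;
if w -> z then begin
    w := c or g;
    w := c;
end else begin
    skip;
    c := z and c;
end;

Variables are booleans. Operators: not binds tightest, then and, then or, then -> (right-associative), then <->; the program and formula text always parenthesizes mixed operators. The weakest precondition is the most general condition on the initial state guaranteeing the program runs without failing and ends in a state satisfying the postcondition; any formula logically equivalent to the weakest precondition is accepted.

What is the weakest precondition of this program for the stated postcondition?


Working backward. After the program, z must hold.
Then branch requires z; else branch requires z.
Before the if: ((w -> z) -> z) and ((not (w -> z)) -> z)
Before z := not c: ((w -> (not c)) -> (not c)) and ((not (w -> (not c))) -> (not c))
Answer: WP = ((w -> (not c)) -> (not c)) and ((not (w -> (not c))) -> (not c))


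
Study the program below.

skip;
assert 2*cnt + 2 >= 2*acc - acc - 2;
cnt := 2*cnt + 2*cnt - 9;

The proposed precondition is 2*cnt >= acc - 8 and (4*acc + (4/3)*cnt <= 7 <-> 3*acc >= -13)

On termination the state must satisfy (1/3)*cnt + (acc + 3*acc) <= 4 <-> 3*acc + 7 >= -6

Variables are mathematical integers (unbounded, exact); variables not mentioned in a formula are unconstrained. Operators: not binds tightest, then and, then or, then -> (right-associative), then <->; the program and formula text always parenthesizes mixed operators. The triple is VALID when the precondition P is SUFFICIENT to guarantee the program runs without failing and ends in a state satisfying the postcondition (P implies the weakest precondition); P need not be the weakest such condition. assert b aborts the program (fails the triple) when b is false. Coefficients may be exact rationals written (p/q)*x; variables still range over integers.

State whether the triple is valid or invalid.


Working backward. After the program, the postcondition (1/3)*cnt + (acc + 3*acc) <= 4 <-> 3*acc + 7 >= -6 must hold; in canonical form it is 4*acc + (1/3)*cnt <= 4 <-> 3*acc >= -13.
Before cnt := 2*cnt + 2*cnt - 9: 4*acc + (4/3)*cnt <= 7 <-> 3*acc >= -13
Before assert 2*cnt + 2 >= 2*acc - acc - 2: 2*cnt >= acc - 4 and (4*acc + (4/3)*cnt <= 7 <-> 3*acc >= -13)
Before skip: 2*cnt >= acc - 4 and (4*acc + (4/3)*cnt <= 7 <-> 3*acc >= -13)
The weakest precondition is 2*cnt >= acc - 4 and (4*acc + (4/3)*cnt <= 7 <-> 3*acc >= -13).
Check whether 2*cnt >= acc - 8 and (4*acc + (4/3)*cnt <= 7 <-> 3*acc >= -13) implies it.
Countermodel: at the initial state acc = -3, cnt = -4, the precondition holds but the weakest precondition fails.
Answer: invalid


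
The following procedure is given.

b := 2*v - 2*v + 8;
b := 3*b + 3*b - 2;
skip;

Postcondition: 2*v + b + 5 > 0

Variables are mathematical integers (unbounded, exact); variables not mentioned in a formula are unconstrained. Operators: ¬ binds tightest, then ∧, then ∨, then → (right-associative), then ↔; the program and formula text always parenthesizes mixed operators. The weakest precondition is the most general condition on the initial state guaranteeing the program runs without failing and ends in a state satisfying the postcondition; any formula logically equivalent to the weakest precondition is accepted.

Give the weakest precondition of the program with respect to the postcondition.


Working backward. After the program, the postcondition 2*v + b + 5 > 0 must hold; in canonical form it is b + 2*v > -5.
Before skip: b + 2*v > -5
Before b := 3*b + 3*b - 2: 6*b + 2*v > -3
Before b := 2*v - 2*v + 8: 2*v > -51
Answer: WP = 2*v > -51


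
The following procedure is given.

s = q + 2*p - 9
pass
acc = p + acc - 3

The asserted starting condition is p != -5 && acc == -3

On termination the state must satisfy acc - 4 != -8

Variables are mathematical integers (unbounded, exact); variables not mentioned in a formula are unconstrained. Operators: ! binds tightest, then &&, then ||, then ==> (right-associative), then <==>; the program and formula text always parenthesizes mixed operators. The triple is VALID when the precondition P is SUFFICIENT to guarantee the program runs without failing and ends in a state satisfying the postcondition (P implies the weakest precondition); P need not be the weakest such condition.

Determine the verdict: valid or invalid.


Working backward. After the program, the postcondition acc - 4 != -8 must hold; in canonical form it is acc != -4.
Before acc := p + acc - 3: acc + p != -1
Before skip: acc + p != -1
Before s := q + 2*p - 9: acc + p != -1
The weakest precondition is acc + p != -1.
Check whether p != -5 && acc == -3 implies it.
Countermodel: at the initial state acc = -3, p = 2, the precondition holds but the weakest precondition fails.
Answer: invalid


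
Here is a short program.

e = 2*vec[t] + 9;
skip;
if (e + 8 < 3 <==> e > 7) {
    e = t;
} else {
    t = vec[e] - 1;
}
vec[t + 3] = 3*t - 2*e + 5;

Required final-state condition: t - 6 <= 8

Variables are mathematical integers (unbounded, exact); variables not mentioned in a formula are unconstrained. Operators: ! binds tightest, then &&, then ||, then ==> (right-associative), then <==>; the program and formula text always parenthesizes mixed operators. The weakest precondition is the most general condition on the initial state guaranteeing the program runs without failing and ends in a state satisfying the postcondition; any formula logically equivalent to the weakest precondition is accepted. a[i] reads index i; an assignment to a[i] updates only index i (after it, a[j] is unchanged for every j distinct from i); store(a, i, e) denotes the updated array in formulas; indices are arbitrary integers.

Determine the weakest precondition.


Working backward. After the program, the postcondition t - 6 <= 8 must hold; in canonical form it is t <= 14.
Before vec[t + 3] := 3*t - 2*e + 5: t <= 14
Then branch requires t <= 14; else branch requires vec[e] <= 15.
Before the if: ((e < -5 <==> e > 7) ==> t <= 14) && ((!(e < -5 <==> e > 7)) ==> vec[e] <= 15)
Before skip: ((e < -5 <==> e > 7) ==> t <= 14) && ((!(e < -5 <==> e > 7)) ==> vec[e] <= 15)
Before e := 2*vec[t] + 9: ((2*vec[t] < -14 <==> 2*vec[t] > -2) ==> t <= 14) && ((!(2*vec[t] < -14 <==> 2*vec[t] > -2)) ==> vec[2*vec[t] + 9] <= 15)
Answer: WP = ((2*vec[t] < -14 <==> 2*vec[t] > -2) ==> t <= 14) && ((!(2*vec[t] < -14 <==> 2*vec[t] > -2)) ==> vec[2*vec[t] + 9] <= 15)


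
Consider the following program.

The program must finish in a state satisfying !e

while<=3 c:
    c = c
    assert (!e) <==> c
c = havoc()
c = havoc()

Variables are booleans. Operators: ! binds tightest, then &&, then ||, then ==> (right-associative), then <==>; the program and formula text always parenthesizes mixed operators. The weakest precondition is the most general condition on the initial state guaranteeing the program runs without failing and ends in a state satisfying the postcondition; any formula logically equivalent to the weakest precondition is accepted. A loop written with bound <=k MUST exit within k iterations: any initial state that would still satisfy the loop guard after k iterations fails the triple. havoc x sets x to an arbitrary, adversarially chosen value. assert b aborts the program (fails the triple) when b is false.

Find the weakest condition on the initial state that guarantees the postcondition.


Working backward. After the program, !e must hold.
Before havoc c: !e
Before havoc c: !e
Before the loop (bound <=3), unroll the exhaustion recursion (WP_0 = exit-now case; WP_j = one more guarded iteration, up to j = 3):
  WP_0: (!c) && (!e)
  WP_1: (c ==> (((!e) <==> c) && (!c) && (!e))) && ((!c) ==> (!e))
  WP_2: (c ==> (((!e) <==> c) && (c ==> (((!e) <==> c) && (!c) && (!e))) && ((!c) ==> (!e)))) && ((!c) ==> (!e))
  WP_3: (c ==> (((!e) <==> c) && (c ==> (((!e) <==> c) && (c ==> (((!e) <==> c) && (!c) && (!e))) && ((!c) ==> (!e)))) && ((!c) ==> (!e)))) && ((!c) ==> (!e))
So before the loop: (c ==> (((!e) <==> c) && (c ==> (((!e) <==> c) && (c ==> (((!e) <==> c) && (!c) && (!e))) && ((!c) ==> (!e)))) && ((!c) ==> (!e)))) && ((!c) ==> (!e))
Answer: WP = (c ==> (((!e) <==> c) && (c ==> (((!e) <==> c) && (c ==> (((!e) <==> c) && (!c) && (!e))) && ((!c) ==> (!e)))) && ((!c) ==> (!e)))) && ((!c) ==> (!e))


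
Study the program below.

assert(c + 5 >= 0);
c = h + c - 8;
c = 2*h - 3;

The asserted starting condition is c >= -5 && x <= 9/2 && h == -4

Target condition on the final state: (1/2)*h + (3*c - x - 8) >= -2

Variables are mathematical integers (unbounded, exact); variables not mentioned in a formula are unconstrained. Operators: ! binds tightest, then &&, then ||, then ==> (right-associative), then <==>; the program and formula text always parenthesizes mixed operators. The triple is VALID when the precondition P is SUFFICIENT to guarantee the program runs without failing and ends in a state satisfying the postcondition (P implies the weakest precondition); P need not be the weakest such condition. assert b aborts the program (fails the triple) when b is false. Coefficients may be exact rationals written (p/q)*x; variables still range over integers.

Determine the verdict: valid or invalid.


Working backward. After the program, the postcondition (1/2)*h + (3*c - x - 8) >= -2 must hold; in canonical form it is 3*c + (1/2)*h >= x + 6.
Before c := 2*h - 3: (13/2)*h >= x + 15
Before c := h + c - 8: (13/2)*h >= x + 15
Before assert c + 5 >= 0: c >= -5 && (13/2)*h >= x + 15
The weakest precondition is c >= -5 && (13/2)*h >= x + 15.
Check whether c >= -5 && x <= 9/2 && h == -4 implies it.
Countermodel: at the initial state c = -5, h = -4, x = 4, the precondition holds but the weakest precondition fails.
Answer: invalid


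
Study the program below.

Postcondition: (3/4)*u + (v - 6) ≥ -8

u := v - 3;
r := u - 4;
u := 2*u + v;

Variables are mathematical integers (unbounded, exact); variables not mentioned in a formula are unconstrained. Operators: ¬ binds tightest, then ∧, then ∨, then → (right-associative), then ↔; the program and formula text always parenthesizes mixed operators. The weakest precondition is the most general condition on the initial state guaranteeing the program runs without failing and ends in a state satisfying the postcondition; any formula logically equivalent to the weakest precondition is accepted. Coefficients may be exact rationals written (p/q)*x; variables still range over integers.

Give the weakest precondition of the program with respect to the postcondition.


Working backward. After the program, the postcondition (3/4)*u + (v - 6) ≥ -8 must hold; in canonical form it is (3/4)*u + v ≥ -2.
Before u := 2*u + v: (3/2)*u + (7/4)*v ≥ -2
Before r := u - 4: (3/2)*u + (7/4)*v ≥ -2
Before u := v - 3: (13/4)*v ≥ 5/2
Answer: WP = (13/4)*v ≥ 5/2


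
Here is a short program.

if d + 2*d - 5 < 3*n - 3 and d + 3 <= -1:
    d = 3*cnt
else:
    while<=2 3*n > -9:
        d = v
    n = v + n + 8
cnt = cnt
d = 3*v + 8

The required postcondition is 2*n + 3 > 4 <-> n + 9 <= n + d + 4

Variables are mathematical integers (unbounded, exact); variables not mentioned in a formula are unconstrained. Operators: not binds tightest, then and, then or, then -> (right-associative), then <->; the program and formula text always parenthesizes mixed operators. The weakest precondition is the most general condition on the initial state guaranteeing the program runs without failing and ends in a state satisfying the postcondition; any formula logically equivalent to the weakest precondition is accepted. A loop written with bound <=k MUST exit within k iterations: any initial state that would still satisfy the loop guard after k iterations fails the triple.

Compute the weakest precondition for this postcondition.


Working backward. After the program, the postcondition 2*n + 3 > 4 <-> n + 9 <= n + d + 4 must hold; in canonical form it is 2*n > 1 <-> d >= 5.
Before d := 3*v + 8: 2*n > 1 <-> 3*v >= -3
Before cnt := cnt: 2*n > 1 <-> 3*v >= -3
Then branch requires 2*n > 1 <-> 3*v >= -3; else branch requires (3*n > -9 -> ((3*n > -9 -> ((not (3*n > -9)) and (2*n + 2*v > -15 <-> 3*v >= -3))) and ((not (3*n > -9)) -> (2*n + 2*v > -15 <-> 3*v >= -3)))) and ((not (3*n > -9)) -> (2*n + 2*v > -15 <-> 3*v >= -3)).
Before the if: ((3*d < 3*n + 2 and d <= -4) -> (2*n > 1 <-> 3*v >= -3)) and ((not (3*d < 3*n + 2 and d <= -4)) -> ((3*n > -9 -> ((3*n > -9 -> ((not (3*n > -9)) and (2*n + 2*v > -15 <-> 3*v >= -3))) and ((not (3*n > -9)) -> (2*n + 2*v > -15 <-> 3*v >= -3)))) and ((not (3*n > -9)) -> (2*n + 2*v > -15 <-> 3*v >= -3))))
Answer: WP = ((3*d < 3*n + 2 and d <= -4) -> (2*n > 1 <-> 3*v >= -3)) and ((not (3*d < 3*n + 2 and d <= -4)) -> ((3*n > -9 -> ((3*n > -9 -> ((not (3*n > -9)) and (2*n + 2*v > -15 <-> 3*v >= -3))) and ((not (3*n > -9)) -> (2*n + 2*v > -15 <-> 3*v >= -3)))) and ((not (3*n > -9)) -> (2*n + 2*v > -15 <-> 3*v >= -3))))


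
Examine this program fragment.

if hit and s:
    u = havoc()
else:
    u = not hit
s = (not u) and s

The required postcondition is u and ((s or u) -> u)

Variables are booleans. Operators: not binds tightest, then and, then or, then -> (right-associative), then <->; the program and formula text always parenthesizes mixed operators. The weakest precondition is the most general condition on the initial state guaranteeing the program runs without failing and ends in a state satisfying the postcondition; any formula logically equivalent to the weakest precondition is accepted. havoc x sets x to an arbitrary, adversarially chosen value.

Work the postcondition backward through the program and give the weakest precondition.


Working backward. After the program, u and ((s or u) -> u) must hold.
Before s := (not u) and s: u and ((((not u) and s) or u) -> u)
Then branch requires false; else branch requires (not hit) and (((hit and s) or (not hit)) -> (not hit)).
Before the if: (not (hit and s)) and ((not (hit and s)) -> ((not hit) and (((hit and s) or (not hit)) -> (not hit))))
Answer: WP = (not (hit and s)) and ((not (hit and s)) -> ((not hit) and (((hit and s) or (not hit)) -> (not hit))))
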